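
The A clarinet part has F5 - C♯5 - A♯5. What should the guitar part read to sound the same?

First find concert pitch: the A clarinet sounds a minor third below written, so F5 C♯5 A♯5 sounds D5 A#4 F##5.
Then write for guitar: it sounds a perfect octave below written, so the part must be a perfect octave above concert.
D5 → D6
A#4 → A#5
F##5 → F##6

D6 A#5 F##6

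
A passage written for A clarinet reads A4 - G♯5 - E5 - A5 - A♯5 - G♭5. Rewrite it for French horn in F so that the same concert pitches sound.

C#5 B#5 G#5 C#6 C##6 Bb5

First find concert pitch: the A clarinet sounds a minor third below written, so A4 G♯5 E5 A5 A♯5 G♭5 sounds F#4 E#5 C#5 F#5 F##5 Eb5.
Then write for French horn in F: it sounds a perfect fifth below written, so the part must be a perfect fifth above concert.
F#4 → C#5
E#5 → B#5
C#5 → G#5
F#5 → C#6
F##5 → C##6
Eb5 → Bb5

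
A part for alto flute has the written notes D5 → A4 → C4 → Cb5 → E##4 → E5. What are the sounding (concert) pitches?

A4 E4 G3 Gb4 B##3 B4

Written C4 on the alto flute sounds as G3, a perfect fourth lower; apply that shift to every note.
D5 gives A4
A4 gives E4
C4 gives G3
Cb5 gives Gb4
E##4 gives B##3
E5 gives B4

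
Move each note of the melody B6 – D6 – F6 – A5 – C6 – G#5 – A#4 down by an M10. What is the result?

B6 down a major tenth is G5.
A major tenth down from D6 gives Bb4.
F6: a tenth down reaches D, and 16 semitones makes it Db5.
A5: a tenth down reaches F, and 16 semitones makes it F4.
C6: a tenth down reaches A, and 16 semitones makes it Ab4.
G#5 down a major tenth is E4.
A#4: a tenth down reaches F, and 16 semitones makes it F#3.

G5 Bb4 Db5 F4 Ab4 E4 F#3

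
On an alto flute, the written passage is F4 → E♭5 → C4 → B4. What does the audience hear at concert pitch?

C4 Bb4 G3 F#4

The alto flute sounds a perfect fourth below written, so transpose each written note down a perfect fourth.
F4 becomes C4
Eb5 becomes Bb4
C4 becomes G3
B4 becomes F#4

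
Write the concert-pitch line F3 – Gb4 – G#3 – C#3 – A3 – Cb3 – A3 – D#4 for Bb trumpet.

G3 Ab4 A#3 D#3 B3 Db3 B3 E#4

Written C4 sounds as Bb3 on the Bb trumpet, so concert pitches are written a major second up.
F3 becomes G3
Gb4 becomes Ab4
G#3 becomes A#3
C#3 becomes D#3
A3 becomes B3
Cb3 becomes Db3
A3 becomes B3
D#4 becomes E#4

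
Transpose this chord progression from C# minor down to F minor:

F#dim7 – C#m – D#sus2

C# minor down to F minor is an augmented fifth; each chord root moves by that interval while the quality stays the same.
F#dim7: root F# down an augmented fifth → Bb, giving Bbdim7.
C#m: root C# down an augmented fifth → F, giving Fm.
D#sus2: root D# down an augmented fifth → G, giving Gsus2.

Bbdim7 Fm Gsus2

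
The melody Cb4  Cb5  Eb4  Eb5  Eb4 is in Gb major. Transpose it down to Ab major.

Db3 Db4 F3 F4 F3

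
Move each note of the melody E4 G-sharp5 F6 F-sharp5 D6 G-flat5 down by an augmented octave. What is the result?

E4 down an augmented octave is Eb3.
G#5: an octave down reaches G, and 13 semitones makes it G4.
F6 down an augmented octave is Fb5.
An augmented octave down from F#5 gives F4.
D6 down an augmented octave is Db5.
Gb5 down an augmented octave is Gbb4.

Eb3 G4 Fb5 F4 Db5 Gbb4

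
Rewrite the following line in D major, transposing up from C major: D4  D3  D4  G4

E4 E3 E4 A4

From C up to D is a major second; apply that to each pitch.
D4 to E4
D3 to E3
D4 to E4
G4 to A4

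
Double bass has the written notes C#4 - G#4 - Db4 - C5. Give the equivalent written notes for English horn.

G#3 D#4 Ab3 G4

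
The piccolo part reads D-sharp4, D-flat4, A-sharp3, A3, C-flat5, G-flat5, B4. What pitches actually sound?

The piccolo sounds a perfect octave above written, so transpose each written note up a perfect octave.
D#4 -> D#5
Db4 -> Db5
A#3 -> A#4
A3 -> A4
Cb5 -> Cb6
Gb5 -> Gb6
B4 -> B5

D#5 Db5 A#4 A4 Cb6 Gb6 B5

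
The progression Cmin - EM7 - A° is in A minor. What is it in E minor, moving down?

Gmin BM7 E°

A minor down to E minor is a perfect fourth; each chord root moves by that interval while the quality stays the same.
Cmin: root C down a perfect fourth → G, giving Gmin.
EM7: root E down a perfect fourth → B, giving BM7.
A°: root A down a perfect fourth → E, giving E°.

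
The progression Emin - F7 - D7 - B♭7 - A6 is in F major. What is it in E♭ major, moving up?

F major up to E♭ major is a minor seventh; each chord root moves by that interval while the quality stays the same.
Emin: root E up a minor seventh → D, giving Dmin.
F7: root F up a minor seventh → Eb, giving Eb7.
D7: root D up a minor seventh → C, giving C7.
B♭7: root B♭ up a minor seventh → Ab, giving Ab7.
A6: root A up a minor seventh → G, giving G6.

Dmin Eb7 C7 Ab7 G6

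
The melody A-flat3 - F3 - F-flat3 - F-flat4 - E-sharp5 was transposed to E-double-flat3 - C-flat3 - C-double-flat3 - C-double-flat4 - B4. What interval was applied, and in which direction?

down an augmented fourth

From Ab3 to Ebb3 is 4 letter names — a fourth of some quality.
Ebb3 to Ab3 is 6 semitones, which makes it an augmented fourth; the second version is lower, so the direction is down.
Checking another pair — E#5 → B4 — gives the same interval.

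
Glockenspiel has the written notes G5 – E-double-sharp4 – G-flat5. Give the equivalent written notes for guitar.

First find concert pitch: the glockenspiel sounds a perfect fifteenth above written, so G5 E-double-sharp4 G-flat5 sounds G7 E##6 Gb7.
Then write for guitar: it sounds a perfect octave below written, so the part must be a perfect octave above concert.
G7 → G8
E##6 → E##7
Gb7 → Gb8

G8 E##7 Gb8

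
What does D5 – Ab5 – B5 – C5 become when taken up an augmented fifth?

A#5 E6 F##6 G#5

An augmented fifth up from D5 gives A#5.
An augmented fifth up from Ab5 gives E6.
B5 up an augmented fifth is F##6.
An augmented fifth up from C5 gives G#5.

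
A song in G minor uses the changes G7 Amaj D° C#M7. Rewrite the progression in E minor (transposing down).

G minor down to E minor is a minor third; each chord root moves by that interval while the quality stays the same.
G7: root G down a minor third → E, giving E7.
Amaj: root A down a minor third → F#, giving F#maj.
D°: root D down a minor third → B, giving B°.
C#M7: root C# down a minor third → A#, giving A#M7.

E7 F#maj B° A#M7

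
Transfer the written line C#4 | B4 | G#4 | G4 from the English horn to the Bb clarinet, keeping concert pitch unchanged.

First find concert pitch: the English horn sounds a perfect fifth below written, so C#4 B4 G#4 G4 sounds F#3 E4 C#4 C4.
Then write for Bb clarinet: it sounds a major second below written, so the part must be a major second above concert.
F#3 → G#3
E4 → F#4
C#4 → D#4
C4 → D4

G#3 F#4 D#4 D4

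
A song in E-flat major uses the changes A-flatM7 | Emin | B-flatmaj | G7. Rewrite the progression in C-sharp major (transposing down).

E-flat major down to C-sharp major is a diminished third; each chord root moves by that interval while the quality stays the same.
A-flatM7: root A-flat down a diminished third → F#, giving F#M7.
Emin: root E down a diminished third → C##, giving C##min.
B-flatmaj: root B-flat down a diminished third → G#, giving G#maj.
G7: root G down a diminished third → E#, giving E#7.

F#M7 C##min G#maj E#7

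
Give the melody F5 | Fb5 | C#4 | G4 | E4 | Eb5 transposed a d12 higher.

Cb7 Cbb7 G5 Db6 Bb5 Bbb6

F5: a twelfth up reaches C, and 18 semitones makes it Cb7.
A diminished twelfth up from Fb5 gives Cbb7.
A diminished twelfth up from C#4 gives G5.
G4 up a diminished twelfth is Db6.
A diminished twelfth up from E4 gives Bb5.
A diminished twelfth up from Eb5 gives Bbb6.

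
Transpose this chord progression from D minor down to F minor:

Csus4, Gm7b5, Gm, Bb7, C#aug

Ebsus4 Bbm7b5 Bbm Db7 Eaug

D minor down to F minor is a major sixth; each chord root moves by that interval while the quality stays the same.
Csus4: root C down a major sixth → Eb, giving Ebsus4.
Gm7b5: root G down a major sixth → Bb, giving Bbm7b5.
Gm: root G down a major sixth → Bb, giving Bbm.
Bb7: root Bb down a major sixth → Db, giving Db7.
C#aug: root C# down a major sixth → E, giving Eaug.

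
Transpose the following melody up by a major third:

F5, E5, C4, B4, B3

A5 G#5 E4 D#5 D#4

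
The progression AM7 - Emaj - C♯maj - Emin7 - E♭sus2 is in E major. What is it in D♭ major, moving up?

GbM7 Dbmaj Bbmaj Dbmin7 Dbbsus2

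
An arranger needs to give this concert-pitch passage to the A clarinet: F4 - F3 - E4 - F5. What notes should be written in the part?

Ab4 Ab3 G4 Ab5

The A clarinet sounds a minor third below written, so the written part must be a minor third above concert — transpose each note up.
F4 gives Ab4
F3 gives Ab3
E4 gives G4
F5 gives Ab5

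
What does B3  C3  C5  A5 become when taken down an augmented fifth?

Eb3 Fb2 Fb4 Db5

B3 -> Eb3
C3 -> Fb2
C5 -> Fb4
A5 -> Db5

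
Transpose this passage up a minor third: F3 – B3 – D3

Ab3 D4 F3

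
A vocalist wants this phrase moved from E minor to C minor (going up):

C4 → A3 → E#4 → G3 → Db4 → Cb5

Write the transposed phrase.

E minor to C minor up is a minor sixth, so every note moves up by that interval.
C4 -> Ab4
A3 -> F4
E#4 -> C#5
G3 -> Eb4
Db4 -> Bbb4
Cb5 -> Abb5

Ab4 F4 C#5 Eb4 Bbb4 Abb5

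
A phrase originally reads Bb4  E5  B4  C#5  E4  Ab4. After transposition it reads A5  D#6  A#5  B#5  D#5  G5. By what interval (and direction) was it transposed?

From Bb4 to A5 is 7 letter names — a seventh of some quality.
Bb4 to A5 is 11 semitones, which makes it a major seventh; the second version is higher, so the direction is up.
Checking another pair — Ab4 → G5 — gives the same interval.

up a major seventh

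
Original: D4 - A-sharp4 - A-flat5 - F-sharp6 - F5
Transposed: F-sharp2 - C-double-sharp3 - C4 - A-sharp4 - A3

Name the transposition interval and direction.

down a minor thirteenth

Take the first pair: D4 → F#2. D to F spans 13 letter names, so the interval is some kind of thirteenth.
F#2 to D4 is 20 semitones, which makes it a minor thirteenth; the second version is lower, so the direction is down.
Checking another pair — F5 → A3 — gives the same interval.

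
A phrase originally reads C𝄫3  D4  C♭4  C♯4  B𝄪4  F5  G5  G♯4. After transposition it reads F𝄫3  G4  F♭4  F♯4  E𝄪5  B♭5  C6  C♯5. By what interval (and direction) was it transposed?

up a perfect fourth

From Cbb3 to Fbb3 is 4 letter names — a fourth of some quality.
Cbb3 to Fbb3 is 5 semitones, which makes it a perfect fourth; the second version is higher, so the direction is up.
Checking another pair — G#4 → C#5 — gives the same interval.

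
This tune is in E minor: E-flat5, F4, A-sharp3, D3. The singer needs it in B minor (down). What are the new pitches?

From E down to B is a perfect fourth; apply that to each pitch.
Eb5 becomes Bb4
F4 becomes C4
A#3 becomes E#3
D3 becomes A2

Bb4 C4 E#3 A2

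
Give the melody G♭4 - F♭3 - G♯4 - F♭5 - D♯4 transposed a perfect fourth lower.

Db4 Cb3 D#4 Cb5 A#3

A perfect fourth down from Gb4 gives Db4.
Fb3 down a perfect fourth is Cb3.
G#4 down a perfect fourth is D#4.
Fb5: a fourth down reaches C, and 5 semitones makes it Cb5.
D#4: a fourth down reaches A, and 5 semitones makes it A#3.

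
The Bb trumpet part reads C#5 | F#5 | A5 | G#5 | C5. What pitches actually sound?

B4 E5 G5 F#5 Bb4

Written C4 on the Bb trumpet sounds as Bb3, a major second lower; apply that shift to every note.
C#5 -> B4
F#5 -> E5
A5 -> G5
G#5 -> F#5
C5 -> Bb4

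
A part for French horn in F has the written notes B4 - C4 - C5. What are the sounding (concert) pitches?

E4 F3 F4

Written C4 on the French horn in F sounds as F3, a perfect fifth lower; apply that shift to every note.
B4 → E4
C4 → F3
C5 → F4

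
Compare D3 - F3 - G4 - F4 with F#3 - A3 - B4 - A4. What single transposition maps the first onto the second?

up a major third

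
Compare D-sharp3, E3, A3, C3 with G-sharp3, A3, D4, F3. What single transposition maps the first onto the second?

up a perfect fourth

Take the first pair: D#3 → G#3. D to G spans 4 letter names, so the interval is some kind of fourth.
D#3 to G#3 is 5 semitones, which makes it a perfect fourth; the second version is higher, so the direction is up.
Checking another pair — C3 → F3 — gives the same interval.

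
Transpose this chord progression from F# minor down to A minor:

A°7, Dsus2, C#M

C°7 Fsus2 EM

F# minor down to A minor is a major sixth; each chord root moves by that interval while the quality stays the same.
A°7: root A down a major sixth → C, giving C°7.
Dsus2: root D down a major sixth → F, giving Fsus2.
C#M: root C# down a major sixth → E, giving EM.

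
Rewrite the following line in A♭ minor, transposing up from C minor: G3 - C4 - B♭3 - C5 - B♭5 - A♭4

Eb4 Ab4 Gb4 Ab5 Gb6 Fb5

C minor to A♭ minor up is a minor sixth, so every note moves up by that interval.
G3 becomes Eb4
C4 becomes Ab4
Bb3 becomes Gb4
C5 becomes Ab5
Bb5 becomes Gb6
Ab4 becomes Fb5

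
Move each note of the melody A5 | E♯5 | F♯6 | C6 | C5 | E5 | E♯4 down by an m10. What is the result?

F#4 C##4 D#5 A4 A3 C#4 C##3

A5 to F#4
E#5 to C##4
F#6 to D#5
C6 to A4
C5 to A3
E5 to C#4
E#4 to C##3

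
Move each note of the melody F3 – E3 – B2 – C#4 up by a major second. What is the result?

F3 up a major second is G3.
A major second up from E3 gives F#3.
B2: a second up reaches C, and 2 semitones makes it C#3.
C#4: a second up reaches D, and 2 semitones makes it D#4.

G3 F#3 C#3 D#4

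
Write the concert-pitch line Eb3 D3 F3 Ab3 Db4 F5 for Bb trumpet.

F3 E3 G3 Bb3 Eb4 G5

Written C4 sounds as Bb3 on the Bb trumpet, so concert pitches are written a major second up.
Eb3 to F3
D3 to E3
F3 to G3
Ab3 to Bb3
Db4 to Eb4
F5 to G5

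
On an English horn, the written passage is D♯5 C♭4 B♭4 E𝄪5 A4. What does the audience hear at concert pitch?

G#4 Fb3 Eb4 A##4 D4

The English horn sounds a perfect fifth below written, so transpose each written note down a perfect fifth.
D#5 gives G#4
Cb4 gives Fb3
Bb4 gives Eb4
E##5 gives A##4
A4 gives D4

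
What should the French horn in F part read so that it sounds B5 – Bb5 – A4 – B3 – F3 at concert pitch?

F#6 F6 E5 F#4 C4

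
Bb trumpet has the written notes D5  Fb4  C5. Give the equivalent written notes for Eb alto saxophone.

A5 Cb5 G5

First find concert pitch: the Bb trumpet sounds a major second below written, so D5 Fb4 C5 sounds C5 Ebb4 Bb4.
Then write for Eb alto saxophone: it sounds a major sixth below written, so the part must be a major sixth above concert.
C5 → A5
Ebb4 → Cb5
Bb4 → G5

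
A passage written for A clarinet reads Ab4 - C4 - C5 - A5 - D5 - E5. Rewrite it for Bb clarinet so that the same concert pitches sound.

First find concert pitch: the A clarinet sounds a minor third below written, so Ab4 C4 C5 A5 D5 E5 sounds F4 A3 A4 F#5 B4 C#5.
Then write for Bb clarinet: it sounds a major second below written, so the part must be a major second above concert.
F4 → G4
A3 → B3
A4 → B4
F#5 → G#5
B4 → C#5
C#5 → D#5

G4 B3 B4 G#5 C#5 D#5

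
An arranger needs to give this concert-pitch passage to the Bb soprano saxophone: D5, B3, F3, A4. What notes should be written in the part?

E5 C#4 G3 B4

Written C4 sounds as Bb3 on the Bb soprano saxophone, so concert pitches are written a major second up.
D5 to E5
B3 to C#4
F3 to G3
A4 to B4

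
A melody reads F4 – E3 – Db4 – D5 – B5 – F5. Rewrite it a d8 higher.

F4 up a diminished octave is Fb5.
E3 up a diminished octave is Eb4.
Db4 up a diminished octave is Dbb5.
D5: an octave up reaches D, and 11 semitones makes it Db6.
A diminished octave up from B5 gives Bb6.
A diminished octave up from F5 gives Fb6.

Fb5 Eb4 Dbb5 Db6 Bb6 Fb6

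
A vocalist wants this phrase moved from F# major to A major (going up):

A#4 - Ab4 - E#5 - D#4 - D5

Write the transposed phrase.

F# major to A major up is a minor third, so every note moves up by that interval.
A#4 to C#5
Ab4 to Cb5
E#5 to G#5
D#4 to F#4
D5 to F5

C#5 Cb5 G#5 F#4 F5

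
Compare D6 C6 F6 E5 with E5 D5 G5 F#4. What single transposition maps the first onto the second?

down a minor seventh

From D6 to E5 is 7 letter names — a seventh of some quality.
E5 to D6 is 10 semitones, which makes it a minor seventh; the second version is lower, so the direction is down.
Checking another pair — E5 → F#4 — gives the same interval.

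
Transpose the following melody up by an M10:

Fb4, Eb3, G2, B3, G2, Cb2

Ab5 G4 B3 D#5 B3 Eb3

Fb4 up a major tenth is Ab5.
Eb3: a tenth up reaches G, and 16 semitones makes it G4.
G2 up a major tenth is B3.
B3 up a major tenth is D#5.
A major tenth up from G2 gives B3.
A major tenth up from Cb2 gives Eb3.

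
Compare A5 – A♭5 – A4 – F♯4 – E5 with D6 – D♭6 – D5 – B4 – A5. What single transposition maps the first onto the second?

Take the first pair: A5 → D6. A to D spans 4 letter names, so the interval is some kind of fourth.
A5 to D6 is 5 semitones, which makes it a perfect fourth; the second version is higher, so the direction is up.
Checking another pair — E5 → A5 — gives the same interval.

up a perfect fourth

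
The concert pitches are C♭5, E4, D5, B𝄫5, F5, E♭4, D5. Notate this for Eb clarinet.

Ab4 C#4 B4 Gb5 D5 C4 B4

Written C4 sounds as Eb4 on the Eb clarinet, so concert pitches are written a minor third down.
Cb5 to Ab4
E4 to C#4
D5 to B4
Bbb5 to Gb5
F5 to D5
Eb4 to C4
D5 to B4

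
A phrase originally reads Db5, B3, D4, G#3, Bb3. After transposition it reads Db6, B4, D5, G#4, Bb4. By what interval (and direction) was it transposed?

up a perfect octave

Take the first pair: Db5 → Db6. D to D spans 8 letter names, so the interval is some kind of octave.
Db5 to Db6 is 12 semitones, which makes it a perfect octave; the second version is higher, so the direction is up.
Checking another pair — Bb3 → Bb4 — gives the same interval.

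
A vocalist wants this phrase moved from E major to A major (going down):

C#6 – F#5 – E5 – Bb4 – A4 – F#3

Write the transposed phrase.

F#5 B4 A4 Eb4 D4 B2

E major to A major down is a perfect fifth, so every note moves down by that interval.
C#6 gives F#5
F#5 gives B4
E5 gives A4
Bb4 gives Eb4
A4 gives D4
F#3 gives B2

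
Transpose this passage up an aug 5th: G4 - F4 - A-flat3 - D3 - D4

G4 becomes D#5
F4 becomes C#5
Ab3 becomes E4
D3 becomes A#3
D4 becomes A#4

D#5 C#5 E4 A#3 A#4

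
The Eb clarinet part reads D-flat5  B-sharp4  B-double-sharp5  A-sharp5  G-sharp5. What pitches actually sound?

Fb5 D#5 D##6 C#6 B5

The Eb clarinet sounds a minor third above written, so transpose each written note up a minor third.
Db5 becomes Fb5
B#4 becomes D#5
B##5 becomes D##6
A#5 becomes C#6
G#5 becomes B5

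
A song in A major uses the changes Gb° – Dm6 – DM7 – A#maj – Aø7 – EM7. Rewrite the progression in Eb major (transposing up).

Dbb° Abm6 AbM7 Emaj Ebø7 BbM7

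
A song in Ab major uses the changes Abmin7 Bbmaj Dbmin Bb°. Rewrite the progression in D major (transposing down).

Dmin7 Emaj Gmin E°

Ab major down to D major is a diminished fifth; each chord root moves by that interval while the quality stays the same.
Abmin7: root Ab down a diminished fifth → D, giving Dmin7.
Bbmaj: root Bb down a diminished fifth → E, giving Emaj.
Dbmin: root Db down a diminished fifth → G, giving Gmin.
Bb°: root Bb down a diminished fifth → E, giving E°.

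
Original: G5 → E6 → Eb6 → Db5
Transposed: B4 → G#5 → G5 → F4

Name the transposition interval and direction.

down a minor sixth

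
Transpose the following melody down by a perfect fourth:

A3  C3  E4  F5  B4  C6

A perfect fourth down from A3 gives E3.
C3: a fourth down reaches G, and 5 semitones makes it G2.
A perfect fourth down from E4 gives B3.
A perfect fourth down from F5 gives C5.
B4: a fourth down reaches F, and 5 semitones makes it F#4.
A perfect fourth down from C6 gives G5.

E3 G2 B3 C5 F#4 G5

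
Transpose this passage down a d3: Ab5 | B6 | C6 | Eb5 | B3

Ab5: a third down reaches F, and 2 semitones makes it F#5.
B6: a third down reaches G, and 2 semitones makes it G##6.
C6: a third down reaches A, and 2 semitones makes it A#5.
Eb5 down a diminished third is C#5.
A diminished third down from B3 gives G##3.

F#5 G##6 A#5 C#5 G##3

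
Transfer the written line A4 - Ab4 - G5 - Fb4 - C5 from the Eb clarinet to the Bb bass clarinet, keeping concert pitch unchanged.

First find concert pitch: the Eb clarinet sounds a minor third above written, so A4 Ab4 G5 Fb4 C5 sounds C5 Cb5 Bb5 Abb4 Eb5.
Then write for Bb bass clarinet: it sounds a major ninth below written, so the part must be a major ninth above concert.
C5 → D6
Cb5 → Db6
Bb5 → C7
Abb4 → Bbb5
Eb5 → F6

D6 Db6 C7 Bbb5 F6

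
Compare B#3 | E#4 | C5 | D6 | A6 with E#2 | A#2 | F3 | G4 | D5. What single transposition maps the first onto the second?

down a perfect twelfth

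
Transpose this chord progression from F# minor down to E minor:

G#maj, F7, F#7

F#maj Eb7 E7

F# minor down to E minor is a major second; each chord root moves by that interval while the quality stays the same.
G#maj: root G# down a major second → F#, giving F#maj.
F7: root F down a major second → Eb, giving Eb7.
F#7: root F# down a major second → E, giving E7.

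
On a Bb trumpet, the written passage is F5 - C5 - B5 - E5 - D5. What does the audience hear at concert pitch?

Eb5 Bb4 A5 D5 C5

The Bb trumpet sounds a major second below written, so transpose each written note down a major second.
F5 -> Eb5
C5 -> Bb4
B5 -> A5
E5 -> D5
D5 -> C5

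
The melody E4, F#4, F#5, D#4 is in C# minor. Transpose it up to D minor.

F4 G4 G5 E4

C# minor to D minor up is a minor second, so every note moves up by that interval.
E4 becomes F4
F#4 becomes G4
F#5 becomes G5
D#4 becomes E4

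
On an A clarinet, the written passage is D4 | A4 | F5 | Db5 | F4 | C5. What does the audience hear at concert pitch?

The A clarinet sounds a minor third below written, so transpose each written note down a minor third.
D4 → B3
A4 → F#4
F5 → D5
Db5 → Bb4
F4 → D4
C5 → A4

B3 F#4 D5 Bb4 D4 A4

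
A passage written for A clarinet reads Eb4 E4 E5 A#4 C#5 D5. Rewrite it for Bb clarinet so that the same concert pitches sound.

First find concert pitch: the A clarinet sounds a minor third below written, so Eb4 E4 E5 A#4 C#5 D5 sounds C4 C#4 C#5 F##4 A#4 B4.
Then write for Bb clarinet: it sounds a major second below written, so the part must be a major second above concert.
C4 → D4
C#4 → D#4
C#5 → D#5
F##4 → G##4
A#4 → B#4
B4 → C#5

D4 D#4 D#5 G##4 B#4 C#5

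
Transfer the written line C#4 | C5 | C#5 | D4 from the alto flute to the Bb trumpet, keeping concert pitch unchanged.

First find concert pitch: the alto flute sounds a perfect fourth below written, so C#4 C5 C#5 D4 sounds G#3 G4 G#4 A3.
Then write for Bb trumpet: it sounds a major second below written, so the part must be a major second above concert.
G#3 → A#3
G4 → A4
G#4 → A#4
A3 → B3

A#3 A4 A#4 B3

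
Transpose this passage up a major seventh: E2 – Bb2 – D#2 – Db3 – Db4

D#3 A3 C##3 C4 C5

E2 becomes D#3
Bb2 becomes A3
D#2 becomes C##3
Db3 becomes C4
Db4 becomes C5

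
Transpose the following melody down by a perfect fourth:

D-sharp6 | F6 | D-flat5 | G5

A#5 C6 Ab4 D5

D#6 → A#5
F6 → C6
Db5 → Ab4
G5 → D5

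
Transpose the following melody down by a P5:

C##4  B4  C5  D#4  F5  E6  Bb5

C##4 -> F##3
B4 -> E4
C5 -> F4
D#4 -> G#3
F5 -> Bb4
E6 -> A5
Bb5 -> Eb5

F##3 E4 F4 G#3 Bb4 A5 Eb5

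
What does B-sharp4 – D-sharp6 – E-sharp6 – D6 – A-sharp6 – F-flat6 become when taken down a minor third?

B#4 -> G##4
D#6 -> B#5
E#6 -> C##6
D6 -> B5
A#6 -> F##6
Fb6 -> Db6

G##4 B#5 C##6 B5 F##6 Db6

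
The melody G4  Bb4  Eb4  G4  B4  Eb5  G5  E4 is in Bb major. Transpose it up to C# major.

A#4 C#5 F#4 A#4 C##5 F#5 A#5 F##4

Bb major to C# major up is an augmented second, so every note moves up by that interval.
G4 gives A#4
Bb4 gives C#5
Eb4 gives F#4
G4 gives A#4
B4 gives C##5
Eb5 gives F#5
G5 gives A#5
E4 gives F##4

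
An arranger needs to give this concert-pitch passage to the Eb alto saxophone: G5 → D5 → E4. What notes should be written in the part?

Written C4 sounds as Eb3 on the Eb alto saxophone, so concert pitches are written a major sixth up.
G5 -> E6
D5 -> B5
E4 -> C#5

E6 B5 C#5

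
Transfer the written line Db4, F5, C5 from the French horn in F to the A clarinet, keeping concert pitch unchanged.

Bbb3 Db5 Ab4

First find concert pitch: the French horn in F sounds a perfect fifth below written, so Db4 F5 C5 sounds Gb3 Bb4 F4.
Then write for A clarinet: it sounds a minor third below written, so the part must be a minor third above concert.
Gb3 → Bbb3
Bb4 → Db5
F4 → Ab4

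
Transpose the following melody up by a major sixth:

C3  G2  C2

C3: a sixth up reaches A, and 9 semitones makes it A3.
G2: a sixth up reaches E, and 9 semitones makes it E3.
A major sixth up from C2 gives A2.

A3 E3 A2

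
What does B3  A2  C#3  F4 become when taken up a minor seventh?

B3: a seventh up reaches A, and 10 semitones makes it A4.
A2: a seventh up reaches G, and 10 semitones makes it G3.
C#3: a seventh up reaches B, and 10 semitones makes it B3.
F4: a seventh up reaches E, and 10 semitones makes it Eb5.

A4 G3 B3 Eb5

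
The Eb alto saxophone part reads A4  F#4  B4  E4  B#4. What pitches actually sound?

C4 A3 D4 G3 D#4

The Eb alto saxophone sounds a major sixth below written, so transpose each written note down a major sixth.
A4 → C4
F#4 → A3
B4 → D4
E4 → G3
B#4 → D#4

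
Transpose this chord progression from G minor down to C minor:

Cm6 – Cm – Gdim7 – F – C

G minor down to C minor is a perfect fifth; each chord root moves by that interval while the quality stays the same.
Cm6: root C down a perfect fifth → F, giving Fm6.
Cm: root C down a perfect fifth → F, giving Fm.
Gdim7: root G down a perfect fifth → C, giving Cdim7.
F: root F down a perfect fifth → Bb, giving Bb.
C: root C down a perfect fifth → F, giving F.

Fm6 Fm Cdim7 Bb F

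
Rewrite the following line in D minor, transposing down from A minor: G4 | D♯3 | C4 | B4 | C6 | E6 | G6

From A down to D is a perfect fifth; apply that to each pitch.
G4 to C4
D#3 to G#2
C4 to F3
B4 to E4
C6 to F5
E6 to A5
G6 to C6

C4 G#2 F3 E4 F5 A5 C6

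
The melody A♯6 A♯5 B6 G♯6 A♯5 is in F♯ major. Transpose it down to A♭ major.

From F♯ down to A♭ is an augmented sixth; apply that to each pitch.
A#6 gives C6
A#5 gives C5
B6 gives Db6
G#6 gives Bb5
A#5 gives C5

C6 C5 Db6 Bb5 C5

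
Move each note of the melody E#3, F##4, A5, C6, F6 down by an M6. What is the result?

G#2 A#3 C5 Eb5 Ab5

E#3: a sixth down reaches G, and 9 semitones makes it G#2.
F##4: a sixth down reaches A, and 9 semitones makes it A#3.
A5 down a major sixth is C5.
C6: a sixth down reaches E, and 9 semitones makes it Eb5.
F6: a sixth down reaches A, and 9 semitones makes it Ab5.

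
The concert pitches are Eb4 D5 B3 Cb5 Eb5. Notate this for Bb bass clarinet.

F5 E6 C#5 Db6 F6

The Bb bass clarinet sounds a major ninth below written, so the written part must be a major ninth above concert — transpose each note up.
Eb4 gives F5
D5 gives E6
B3 gives C#5
Cb5 gives Db6
Eb5 gives F6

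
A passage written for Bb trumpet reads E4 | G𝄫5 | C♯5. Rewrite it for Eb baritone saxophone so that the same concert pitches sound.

B5 Dbb7 G#6

First find concert pitch: the Bb trumpet sounds a major second below written, so E4 G𝄫5 C♯5 sounds D4 Fbb5 B4.
Then write for Eb baritone saxophone: it sounds a major thirteenth below written, so the part must be a major thirteenth above concert.
D4 → B5
Fbb5 → Dbb7
B4 → G#6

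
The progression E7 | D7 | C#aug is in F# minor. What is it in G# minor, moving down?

F#7 E7 D#aug

F# minor down to G# minor is a minor seventh; each chord root moves by that interval while the quality stays the same.
E7: root E down a minor seventh → F#, giving F#7.
D7: root D down a minor seventh → E, giving E7.
C#aug: root C# down a minor seventh → D#, giving D#aug.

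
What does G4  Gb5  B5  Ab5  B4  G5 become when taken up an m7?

G4 -> F5
Gb5 -> Fb6
B5 -> A6
Ab5 -> Gb6
B4 -> A5
G5 -> F6

F5 Fb6 A6 Gb6 A5 F6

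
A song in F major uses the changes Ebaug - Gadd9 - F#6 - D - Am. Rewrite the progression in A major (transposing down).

Gaug Badd9 A#6 F# C#m

F major down to A major is a minor sixth; each chord root moves by that interval while the quality stays the same.
Ebaug: root Eb down a minor sixth → G, giving Gaug.
Gadd9: root G down a minor sixth → B, giving Badd9.
F#6: root F# down a minor sixth → A#, giving A#6.
D: root D down a minor sixth → F#, giving F#.
Am: root A down a minor sixth → C#, giving C#m.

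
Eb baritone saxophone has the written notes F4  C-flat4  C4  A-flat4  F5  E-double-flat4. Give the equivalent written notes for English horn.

Eb3 Bbb2 Bb2 Gb3 Eb4 Dbb3

First find concert pitch: the Eb baritone saxophone sounds a major thirteenth below written, so F4 C-flat4 C4 A-flat4 F5 E-double-flat4 sounds Ab2 Ebb2 Eb2 Cb3 Ab3 Gbb2.
Then write for English horn: it sounds a perfect fifth below written, so the part must be a perfect fifth above concert.
Ab2 → Eb3
Ebb2 → Bbb2
Eb2 → Bb2
Cb3 → Gb3
Ab3 → Eb4
Gbb2 → Dbb3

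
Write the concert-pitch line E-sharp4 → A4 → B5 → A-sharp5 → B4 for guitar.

E#5 A5 B6 A#6 B5

The guitar sounds a perfect octave below written, so the written part must be a perfect octave above concert — transpose each note up.
E#4 to E#5
A4 to A5
B5 to B6
A#5 to A#6
B4 to B5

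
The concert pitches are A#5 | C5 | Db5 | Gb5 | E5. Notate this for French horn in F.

E#6 G5 Ab5 Db6 B5

The French horn in F sounds a perfect fifth below written, so the written part must be a perfect fifth above concert — transpose each note up.
A#5 -> E#6
C5 -> G5
Db5 -> Ab5
Gb5 -> Db6
E5 -> B5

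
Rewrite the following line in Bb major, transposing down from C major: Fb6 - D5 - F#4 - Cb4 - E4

Ebb6 C5 E4 Bbb3 D4

C major to Bb major down is a major second, so every note moves down by that interval.
Fb6 → Ebb6
D5 → C5
F#4 → E4
Cb4 → Bbb3
E4 → D4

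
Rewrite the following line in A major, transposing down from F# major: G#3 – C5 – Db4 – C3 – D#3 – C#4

B2 Eb4 Fb3 Eb2 F#2 E3

From F# down to A is a major sixth; apply that to each pitch.
G#3 becomes B2
C5 becomes Eb4
Db4 becomes Fb3
C3 becomes Eb2
D#3 becomes F#2
C#4 becomes E3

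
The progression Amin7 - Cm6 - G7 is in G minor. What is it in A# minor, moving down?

B#min7 D#m6 A#7

G minor down to A# minor is a diminished seventh; each chord root moves by that interval while the quality stays the same.
Amin7: root A down a diminished seventh → B#, giving B#min7.
Cm6: root C down a diminished seventh → D#, giving D#m6.
G7: root G down a diminished seventh → A#, giving A#7.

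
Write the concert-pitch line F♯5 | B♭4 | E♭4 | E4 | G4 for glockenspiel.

F#3 Bb2 Eb2 E2 G2

Written C4 sounds as C6 on the glockenspiel, so concert pitches are written a perfect fifteenth down.
F#5 -> F#3
Bb4 -> Bb2
Eb4 -> Eb2
E4 -> E2
G4 -> G2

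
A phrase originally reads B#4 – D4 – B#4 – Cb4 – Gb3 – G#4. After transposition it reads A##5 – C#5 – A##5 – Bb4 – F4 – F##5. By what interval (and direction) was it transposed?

up a major seventh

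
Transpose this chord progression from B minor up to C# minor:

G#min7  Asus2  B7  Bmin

B minor up to C# minor is a major second; each chord root moves by that interval while the quality stays the same.
G#min7: root G# up a major second → A#, giving A#min7.
Asus2: root A up a major second → B, giving Bsus2.
B7: root B up a major second → C#, giving C#7.
Bmin: root B up a major second → C#, giving C#min.

A#min7 Bsus2 C#7 C#min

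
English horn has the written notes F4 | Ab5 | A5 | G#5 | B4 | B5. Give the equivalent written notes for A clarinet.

First find concert pitch: the English horn sounds a perfect fifth below written, so F4 Ab5 A5 G#5 B4 B5 sounds Bb3 Db5 D5 C#5 E4 E5.
Then write for A clarinet: it sounds a minor third below written, so the part must be a minor third above concert.
Bb3 → Db4
Db5 → Fb5
D5 → F5
C#5 → E5
E4 → G4
E5 → G5

Db4 Fb5 F5 E5 G4 G5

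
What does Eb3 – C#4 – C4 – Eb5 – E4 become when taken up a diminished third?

A diminished third up from Eb3 gives Gbb3.
C#4 up a diminished third is Eb4.
C4 up a diminished third is Ebb4.
Eb5: a third up reaches G, and 2 semitones makes it Gbb5.
E4 up a diminished third is Gb4.

Gbb3 Eb4 Ebb4 Gbb5 Gb4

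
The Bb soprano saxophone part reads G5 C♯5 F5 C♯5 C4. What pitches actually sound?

Written C4 on the Bb soprano saxophone sounds as Bb3, a major second lower; apply that shift to every note.
G5 to F5
C#5 to B4
F5 to Eb5
C#5 to B4
C4 to Bb3

F5 B4 Eb5 B4 Bb3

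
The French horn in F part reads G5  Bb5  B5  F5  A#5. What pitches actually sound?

C5 Eb5 E5 Bb4 D#5

Written C4 on the French horn in F sounds as F3, a perfect fifth lower; apply that shift to every note.
G5 -> C5
Bb5 -> Eb5
B5 -> E5
F5 -> Bb4
A#5 -> D#5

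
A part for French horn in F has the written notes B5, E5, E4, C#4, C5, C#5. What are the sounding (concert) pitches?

Written C4 on the French horn in F sounds as F3, a perfect fifth lower; apply that shift to every note.
B5 to E5
E5 to A4
E4 to A3
C#4 to F#3
C5 to F4
C#5 to F#4

E5 A4 A3 F#3 F4 F#4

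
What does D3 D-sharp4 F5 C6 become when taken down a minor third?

B2 B#3 D5 A5

D3: a third down reaches B, and 3 semitones makes it B2.
D#4: a third down reaches B, and 3 semitones makes it B#3.
A minor third down from F5 gives D5.
C6: a third down reaches A, and 3 semitones makes it A5.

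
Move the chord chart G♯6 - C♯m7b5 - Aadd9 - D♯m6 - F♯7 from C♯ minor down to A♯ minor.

E#6 A#m7b5 F#add9 B#m6 D#7

C♯ minor down to A♯ minor is a minor third; each chord root moves by that interval while the quality stays the same.
G♯6: root G♯ down a minor third → E#, giving E#6.
C♯m7b5: root C♯ down a minor third → A#, giving A#m7b5.
Aadd9: root A down a minor third → F#, giving F#add9.
D♯m6: root D♯ down a minor third → B#, giving B#m6.
F♯7: root F♯ down a minor third → D#, giving D#7.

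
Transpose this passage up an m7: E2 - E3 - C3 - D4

D3 D4 Bb3 C5

E2 -> D3
E3 -> D4
C3 -> Bb3
D4 -> C5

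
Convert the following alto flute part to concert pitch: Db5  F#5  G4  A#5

Ab4 C#5 D4 E#5

The alto flute sounds a perfect fourth below written, so transpose each written note down a perfect fourth.
Db5 -> Ab4
F#5 -> C#5
G4 -> D4
A#5 -> E#5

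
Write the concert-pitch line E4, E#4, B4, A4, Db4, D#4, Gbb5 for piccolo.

E3 E#3 B3 A3 Db3 D#3 Gbb4

The piccolo sounds a perfect octave above written, so the written part must be a perfect octave below concert — transpose each note down.
E4 → E3
E#4 → E#3
B4 → B3
A4 → A3
Db4 → Db3
D#4 → D#3
Gbb5 → Gbb4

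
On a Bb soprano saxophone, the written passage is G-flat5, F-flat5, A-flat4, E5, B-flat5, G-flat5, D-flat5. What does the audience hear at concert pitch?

The Bb soprano saxophone sounds a major second below written, so transpose each written note down a major second.
Gb5 -> Fb5
Fb5 -> Ebb5
Ab4 -> Gb4
E5 -> D5
Bb5 -> Ab5
Gb5 -> Fb5
Db5 -> Cb5

Fb5 Ebb5 Gb4 D5 Ab5 Fb5 Cb5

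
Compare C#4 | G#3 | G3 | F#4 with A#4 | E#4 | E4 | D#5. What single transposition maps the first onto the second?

up a major sixth

Take the first pair: C#4 → A#4. C to A spans 6 letter names, so the interval is some kind of sixth.
C#4 to A#4 is 9 semitones, which makes it a major sixth; the second version is higher, so the direction is up.
Checking another pair — F#4 → D#5 — gives the same interval.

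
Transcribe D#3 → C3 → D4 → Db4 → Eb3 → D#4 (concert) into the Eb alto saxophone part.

B#3 A3 B4 Bb4 C4 B#4

Written C4 sounds as Eb3 on the Eb alto saxophone, so concert pitches are written a major sixth up.
D#3 to B#3
C3 to A3
D4 to B4
Db4 to Bb4
Eb3 to C4
D#4 to B#4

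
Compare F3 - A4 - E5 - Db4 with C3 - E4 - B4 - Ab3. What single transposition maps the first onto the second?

Take the first pair: F3 → C3. F to C spans 4 letter names, so the interval is some kind of fourth.
C3 to F3 is 5 semitones, which makes it a perfect fourth; the second version is lower, so the direction is down.
Checking another pair — Db4 → Ab3 — gives the same interval.

down a perfect fourth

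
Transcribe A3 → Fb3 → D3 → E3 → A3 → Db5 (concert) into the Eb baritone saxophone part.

The Eb baritone saxophone sounds a major thirteenth below written, so the written part must be a major thirteenth above concert — transpose each note up.
A3 becomes F#5
Fb3 becomes Db5
D3 becomes B4
E3 becomes C#5
A3 becomes F#5
Db5 becomes Bb6

F#5 Db5 B4 C#5 F#5 Bb6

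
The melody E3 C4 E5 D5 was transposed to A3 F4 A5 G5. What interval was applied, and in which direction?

Take the first pair: E3 → A3. E to A spans 4 letter names, so the interval is some kind of fourth.
E3 to A3 is 5 semitones, which makes it a perfect fourth; the second version is higher, so the direction is up.
Checking another pair — D5 → G5 — gives the same interval.

up a perfect fourth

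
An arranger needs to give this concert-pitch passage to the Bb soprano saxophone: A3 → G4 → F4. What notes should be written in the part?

B3 A4 G4

The Bb soprano saxophone sounds a major second below written, so the written part must be a major second above concert — transpose each note up.
A3 becomes B3
G4 becomes A4
F4 becomes G4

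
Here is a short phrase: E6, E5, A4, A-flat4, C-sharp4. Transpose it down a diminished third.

C##6 C##5 F##4 F#4 A##3

E6 becomes C##6
E5 becomes C##5
A4 becomes F##4
Ab4 becomes F#4
C#4 becomes A##3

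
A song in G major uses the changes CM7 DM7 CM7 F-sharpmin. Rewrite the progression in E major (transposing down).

G major down to E major is a minor third; each chord root moves by that interval while the quality stays the same.
CM7: root C down a minor third → A, giving AM7.
DM7: root D down a minor third → B, giving BM7.
CM7: root C down a minor third → A, giving AM7.
F-sharpmin: root F-sharp down a minor third → D#, giving D#min.

AM7 BM7 AM7 D#min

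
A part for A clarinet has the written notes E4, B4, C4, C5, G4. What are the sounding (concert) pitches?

C#4 G#4 A3 A4 E4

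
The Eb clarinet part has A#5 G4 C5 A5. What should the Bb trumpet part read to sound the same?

D#6 C5 F5 D6

First find concert pitch: the Eb clarinet sounds a minor third above written, so A#5 G4 C5 A5 sounds C#6 Bb4 Eb5 C6.
Then write for Bb trumpet: it sounds a major second below written, so the part must be a major second above concert.
C#6 → D#6
Bb4 → C5
Eb5 → F5
C6 → D6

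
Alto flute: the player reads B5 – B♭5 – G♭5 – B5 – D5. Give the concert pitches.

Written C4 on the alto flute sounds as G3, a perfect fourth lower; apply that shift to every note.
B5 → F#5
Bb5 → F5
Gb5 → Db5
B5 → F#5
D5 → A4

F#5 F5 Db5 F#5 A4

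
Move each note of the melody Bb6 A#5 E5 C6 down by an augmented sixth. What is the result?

An augmented sixth down from Bb6 gives Dbb6.
A#5: a sixth down reaches C, and 10 semitones makes it C5.
E5 down an augmented sixth is Gb4.
An augmented sixth down from C6 gives Ebb5.

Dbb6 C5 Gb4 Ebb5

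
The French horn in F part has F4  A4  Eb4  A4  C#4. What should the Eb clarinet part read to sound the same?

G3 B3 F3 B3 D#3

First find concert pitch: the French horn in F sounds a perfect fifth below written, so F4 A4 Eb4 A4 C#4 sounds Bb3 D4 Ab3 D4 F#3.
Then write for Eb clarinet: it sounds a minor third above written, so the part must be a minor third below concert.
Bb3 → G3
D4 → B3
Ab3 → F3
D4 → B3
F#3 → D#3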